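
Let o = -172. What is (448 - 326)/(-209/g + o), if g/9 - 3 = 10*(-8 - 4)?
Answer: -128466/180907 ≈ -0.71012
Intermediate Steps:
g = -1053 (g = 27 + 9*(10*(-8 - 4)) = 27 + 9*(10*(-12)) = 27 + 9*(-120) = 27 - 1080 = -1053)
(448 - 326)/(-209/g + o) = (448 - 326)/(-209/(-1053) - 172) = 122/(-209*(-1/1053) - 172) = 122/(209/1053 - 172) = 122/(-180907/1053) = 122*(-1053/180907) = -128466/180907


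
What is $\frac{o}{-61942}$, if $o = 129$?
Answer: $- \frac{129}{61942} \approx -0.0020826$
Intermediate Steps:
$\frac{o}{-61942} = \frac{129}{-61942} = 129 \left(- \frac{1}{61942}\right) = - \frac{129}{61942}$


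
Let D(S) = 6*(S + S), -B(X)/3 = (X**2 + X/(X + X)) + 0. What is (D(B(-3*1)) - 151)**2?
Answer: 243049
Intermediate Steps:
B(X) = -3/2 - 3*X**2 (B(X) = -3*((X**2 + X/(X + X)) + 0) = -3*((X**2 + X/((2*X))) + 0) = -3*((X**2 + (1/(2*X))*X) + 0) = -3*((X**2 + 1/2) + 0) = -3*((1/2 + X**2) + 0) = -3*(1/2 + X**2) = -3/2 - 3*X**2)
D(S) = 12*S (D(S) = 6*(2*S) = 12*S)
(D(B(-3*1)) - 151)**2 = (12*(-3/2 - 3*(-3*1)**2) - 151)**2 = (12*(-3/2 - 3*(-3)**2) - 151)**2 = (12*(-3/2 - 3*9) - 151)**2 = (12*(-3/2 - 27) - 151)**2 = (12*(-57/2) - 151)**2 = (-342 - 151)**2 = (-493)**2 = 243049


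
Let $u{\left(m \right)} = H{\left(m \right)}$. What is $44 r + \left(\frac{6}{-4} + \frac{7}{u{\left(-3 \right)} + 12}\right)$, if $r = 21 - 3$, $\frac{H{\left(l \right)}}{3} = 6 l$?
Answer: $\frac{2371}{3} \approx 790.33$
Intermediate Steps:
$H{\left(l \right)} = 18 l$ ($H{\left(l \right)} = 3 \cdot 6 l = 18 l$)
$u{\left(m \right)} = 18 m$
$r = 18$ ($r = 21 - 3 = 18$)
$44 r + \left(\frac{6}{-4} + \frac{7}{u{\left(-3 \right)} + 12}\right) = 44 \cdot 18 + \left(\frac{6}{-4} + \frac{7}{18 \left(-3\right) + 12}\right) = 792 + \left(6 \left(- \frac{1}{4}\right) + \frac{7}{-54 + 12}\right) = 792 - \left(\frac{3}{2} - \frac{7}{-42}\right) = 792 + \left(- \frac{3}{2} + 7 \left(- \frac{1}{42}\right)\right) = 792 - \frac{5}{3} = \frac{2371}{3}$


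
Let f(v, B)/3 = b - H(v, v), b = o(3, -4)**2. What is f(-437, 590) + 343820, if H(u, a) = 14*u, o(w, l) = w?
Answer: 362201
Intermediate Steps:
b = 9 (b = 3**2 = 9)
f(v, B) = 27 - 42*v (f(v, B) = 3*(9 - 14*v) = 27 - 42*v)
f(-437, 590) + 343820 = (27 - 42*(-437)) + 343820 = (27 + 18354) + 343820 = 18381 + 343820 = 362201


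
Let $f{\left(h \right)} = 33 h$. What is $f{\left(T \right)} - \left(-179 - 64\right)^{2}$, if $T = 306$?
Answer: $-48951$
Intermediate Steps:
$f{\left(T \right)} - \left(-179 - 64\right)^{2} = 33 \cdot 306 - \left(-179 - 64\right)^{2} = 10098 - \left(-243\right)^{2} = 10098 - 59049 = -48951$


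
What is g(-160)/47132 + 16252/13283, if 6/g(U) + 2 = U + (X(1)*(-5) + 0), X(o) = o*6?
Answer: 24511643165/20033739392 ≈ 1.2235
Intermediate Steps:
X(o) = 6*o
g(U) = 6/(-32 + U) (g(U) = 6/(-2 + (U + ((6*1)*(-5) + 0))) = 6/(-2 + (U + (6*(-5) + 0))) = 6/(-2 + (U + (-30 + 0))) = 6/(-2 + (U - 30)) = 6/(-2 + (-30 + U)) = 6/(-32 + U))
g(-160)/47132 + 16252/13283 = (6/(-32 - 160))/47132 + 16252/13283 = (6/(-192))*(1/47132) + 16252*(1/13283) = (6*(-1/192))*(1/47132) + 16252/13283 = -1/32*1/47132 + 16252/13283 = -1/1508224 + 16252/13283 = 24511643165/20033739392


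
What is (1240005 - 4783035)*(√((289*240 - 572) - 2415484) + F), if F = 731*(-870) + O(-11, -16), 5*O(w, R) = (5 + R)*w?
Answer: 2253175047774 - 21258180*I*√65186 ≈ 2.2532e+12 - 5.4275e+9*I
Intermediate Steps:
O(w, R) = w*(5 + R)/5 (O(w, R) = ((5 + R)*w)/5 = (w*(5 + R))/5 = w*(5 + R)/5)
F = -3179729/5 (F = 731*(-870) + (⅕)*(-11)*(5 - 16) = -635970 + (⅕)*(-11)*(-11) = -635970 + 121/5 = -3179729/5 ≈ -6.3595e+5)
(1240005 - 4783035)*(√((289*240 - 572) - 2415484) + F) = (1240005 - 4783035)*(√((289*240 - 572) - 2415484) - 3179729/5) = -3543030*(√((69360 - 572) - 2415484) - 3179729/5) = -3543030*(√(68788 - 2415484) - 3179729/5) = -3543030*(√(-2346696) - 3179729/5) = -3543030*(6*I*√65186 - 3179729/5) = -3543030*(-3179729/5 + 6*I*√65186) = 2253175047774 - 21258180*I*√65186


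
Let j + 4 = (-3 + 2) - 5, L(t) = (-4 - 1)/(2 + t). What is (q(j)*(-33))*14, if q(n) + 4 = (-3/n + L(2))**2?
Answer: 286209/200 ≈ 1431.0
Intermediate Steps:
L(t) = -5/(2 + t)
j = -10 (j = -4 + ((-3 + 2) - 5) = -4 + (-1 - 5) = -4 - 6 = -10)
q(n) = -4 + (-5/4 - 3/n)**2 (q(n) = -4 + (-3/n - 5/(2 + 2))**2 = -4 + (-3/n - 5/4)**2 = -4 + (-5/4 - 3/n)**2)
(q(j)*(-33))*14 = ((-39/16 + 9/(-10)**2 + (15/2)/(-10))*(-33))*14 = ((-39/16 + 9*(1/100) + (15/2)*(-1/10))*(-33))*14 = ((-39/16 + 9/100 - 3/4)*(-33))*14 = -1239/400*(-33)*14 = (40887/400)*14 = 286209/200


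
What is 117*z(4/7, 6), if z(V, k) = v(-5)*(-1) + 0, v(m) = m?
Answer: 585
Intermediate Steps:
z(V, k) = 5 (z(V, k) = -5*(-1) + 0 = 5 + 0 = 5)
117*z(4/7, 6) = 117*5 = 585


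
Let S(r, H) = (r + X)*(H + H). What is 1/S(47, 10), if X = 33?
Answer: 1/1600 ≈ 0.00062500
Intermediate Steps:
S(r, H) = 2*H*(33 + r) (S(r, H) = (r + 33)*(H + H) = (33 + r)*(2*H) = 2*H*(33 + r))
1/S(47, 10) = 1/(2*10*(33 + 47)) = 1/(2*10*80) = 1/1600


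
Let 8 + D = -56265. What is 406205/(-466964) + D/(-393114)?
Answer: -66703703599/91785042948 ≈ -0.72674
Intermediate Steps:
D = -56273 (D = -8 - 56265 = -56273)
406205/(-466964) + D/(-393114) = 406205/(-466964) - 56273/(-393114) = 406205*(-1/466964) - 56273*(-1/393114) = -406205/466964 + 56273/393114 = -66703703599/91785042948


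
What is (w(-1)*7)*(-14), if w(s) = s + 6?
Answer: -490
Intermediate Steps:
w(s) = 6 + s
(w(-1)*7)*(-14) = ((6 - 1)*7)*(-14) = (5*7)*(-14) = 35*(-14) = -490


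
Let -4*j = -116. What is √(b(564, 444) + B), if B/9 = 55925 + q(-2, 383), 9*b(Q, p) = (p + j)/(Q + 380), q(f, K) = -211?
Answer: √251346830371/708 ≈ 708.11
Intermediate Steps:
j = 29 (j = -¼*(-116) = 29)
b(Q, p) = (29 + p)/(9*(380 + Q)) (b(Q, p) = ((p + 29)/(Q + 380))/9 = ((29 + p)/(380 + Q))/9 = (29 + p)/(9*(380 + Q)))
B = 501426 (B = 9*(55925 - 211) = 9*55714 = 501426)
√(b(564, 444) + B) = √((29 + 444)/(9*(380 + 564)) + 501426) = √((⅑)*473/944 + 501426) = √((⅑)*(1/944)*473 + 501426) = √(473/8496 + 501426) = √(4260115769/8496) = √251346830371/708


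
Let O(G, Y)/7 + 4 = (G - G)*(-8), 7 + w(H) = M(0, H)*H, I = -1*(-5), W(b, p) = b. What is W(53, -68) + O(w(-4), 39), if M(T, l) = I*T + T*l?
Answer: 25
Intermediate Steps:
I = 5
M(T, l) = 5*T + T*l
w(H) = -7 (w(H) = -7 + (0*(5 + H))*H = -7 + 0*H = -7 + 0 = -7)
O(G, Y) = -28 (O(G, Y) = -28 + 7*((G - G)*(-8)) = -28 + 7*(0*(-8)) = -28 + 7*0 = -28 + 0 = -28)
W(53, -68) + O(w(-4), 39) = 53 - 28 = 25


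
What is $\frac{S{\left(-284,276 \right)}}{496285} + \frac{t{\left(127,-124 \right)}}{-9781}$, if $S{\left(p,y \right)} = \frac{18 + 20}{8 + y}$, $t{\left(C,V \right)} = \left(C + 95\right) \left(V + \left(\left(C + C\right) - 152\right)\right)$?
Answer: $\frac{344187729319}{689291229070} \approx 0.49934$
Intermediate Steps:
$t{\left(C,V \right)} = \left(95 + C\right) \left(-152 + V + 2 C\right)$ ($t{\left(C,V \right)} = \left(95 + C\right) \left(V + \left(2 C - 152\right)\right) = \left(95 + C\right) \left(V + \left(-152 + 2 C\right)\right) = \left(95 + C\right) \left(-152 + V + 2 C\right)$)
$S{\left(p,y \right)} = \frac{38}{8 + y}$
$\frac{S{\left(-284,276 \right)}}{496285} + \frac{t{\left(127,-124 \right)}}{-9781} = \frac{38 \frac{1}{8 + 276}}{496285} + \frac{-14440 + 2 \cdot 127^{2} + 38 \cdot 127 + 95 \left(-124\right) + 127 \left(-124\right)}{-9781} = \frac{38}{284} \cdot \frac{1}{496285} + \left(-14440 + 2 \cdot 16129 + 4826 - 11780 - 15748\right) \left(- \frac{1}{9781}\right) = 38 \cdot \frac{1}{284} \cdot \frac{1}{496285} + \left(-14440 + 32258 + 4826 - 11780 - 15748\right) \left(- \frac{1}{9781}\right) = \frac{19}{142} \cdot \frac{1}{496285} - - \frac{4884}{9781} = \frac{19}{70472470} + \frac{4884}{9781} = \frac{344187729319}{689291229070}$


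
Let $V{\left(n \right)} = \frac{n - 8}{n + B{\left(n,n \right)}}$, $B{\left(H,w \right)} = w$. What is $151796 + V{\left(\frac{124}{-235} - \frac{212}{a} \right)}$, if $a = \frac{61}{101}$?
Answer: $\frac{95620113837}{629923} \approx 1.518 \cdot 10^{5}$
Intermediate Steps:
$a = \frac{61}{101}$ ($a = 61 \cdot \frac{1}{101} = \frac{61}{101} \approx 0.60396$)
$V{\left(n \right)} = \frac{-8 + n}{2 n}$ ($V{\left(n \right)} = \frac{n - 8}{n + n} = \frac{-8 + n}{2 n}$)
$151796 + V{\left(\frac{124}{-235} - \frac{212}{a} \right)} = 151796 + \frac{-8 + \left(\frac{124}{-235} - \frac{212}{\frac{61}{101}}\right)}{2 \left(\frac{124}{-235} - \frac{212}{\frac{61}{101}}\right)} = 151796 + \frac{-8 + \left(124 \left(- \frac{1}{235}\right) - \frac{21412}{61}\right)}{2 \left(124 \left(- \frac{1}{235}\right) - \frac{21412}{61}\right)} = 151796 + \frac{-8 - \frac{5039384}{14335}}{2 \left(- \frac{124}{235} - \frac{21412}{61}\right)} = 151796 + \frac{-8 - \frac{5039384}{14335}}{2 \left(- \frac{5039384}{14335}\right)} = 151796 + \frac{1}{2} \left(- \frac{14335}{5039384}\right) \left(- \frac{5154064}{14335}\right) = 151796 + \frac{322129}{629923} = \frac{95620113837}{629923}$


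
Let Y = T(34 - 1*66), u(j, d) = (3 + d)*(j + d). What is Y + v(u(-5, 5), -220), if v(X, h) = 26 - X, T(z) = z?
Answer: -6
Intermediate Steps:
u(j, d) = (3 + d)*(d + j)
Y = -32 (Y = 34 - 1*66 = 34 - 66 = -32)
Y + v(u(-5, 5), -220) = -32 + (26 - (5² + 3*5 + 3*(-5) + 5*(-5))) = -32 + (26 - (25 + 15 - 15 - 25)) = -32 + (26 - 1*0) = -32 + (26 + 0) = -32 + 26 = -6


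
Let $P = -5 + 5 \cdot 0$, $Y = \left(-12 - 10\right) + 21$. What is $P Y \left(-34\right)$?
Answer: $-170$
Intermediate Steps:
$Y = -1$ ($Y = -22 + 21 = -1$)
$P = -5$ ($P = -5 + 0 = -5$)
$P Y \left(-34\right) = \left(-5\right) \left(-1\right) \left(-34\right) = 5 \left(-34\right) = -170$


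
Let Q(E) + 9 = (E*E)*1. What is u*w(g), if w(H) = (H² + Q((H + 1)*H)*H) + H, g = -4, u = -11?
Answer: 5808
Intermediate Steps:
Q(E) = -9 + E² (Q(E) = -9 + (E*E)*1 = -9 + E²*1 = -9 + E²)
w(H) = H + H² + H*(-9 + H²*(1 + H)²) (w(H) = (H² + (-9 + ((H + 1)*H)²)*H) + H = (H² + (-9 + ((1 + H)*H)²)*H) + H = (H² + (-9 + (H*(1 + H))²)*H) + H = (H² + (-9 + H²*(1 + H)²)*H) + H = (H² + H*(-9 + H²*(1 + H)²)) + H = H + H² + H*(-9 + H²*(1 + H)²))
u*w(g) = -(-44)*(-8 - 4 + (-4)²*(1 - 4)²) = -(-44)*(-8 - 4 + 16*(-3)²) = -(-44)*(-8 - 4 + 16*9) = -(-44)*(-8 - 4 + 144) = -(-44)*132 = -11*(-528) = 5808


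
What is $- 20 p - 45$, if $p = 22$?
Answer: $-485$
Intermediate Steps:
$- 20 p - 45 = \left(-20\right) 22 - 45 = -440 - 45 = -485$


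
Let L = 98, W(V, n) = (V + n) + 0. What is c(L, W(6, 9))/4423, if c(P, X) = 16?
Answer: 16/4423 ≈ 0.0036175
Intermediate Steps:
W(V, n) = V + n
c(L, W(6, 9))/4423 = 16/4423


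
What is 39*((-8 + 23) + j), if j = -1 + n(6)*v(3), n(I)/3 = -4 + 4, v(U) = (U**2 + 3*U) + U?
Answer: 546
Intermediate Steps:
v(U) = U**2 + 4*U
n(I) = 0 (n(I) = 3*(-4 + 4) = 3*0 = 0)
j = -1 (j = -1 + 0*(3*(4 + 3)) = -1 + 0*(3*7) = -1 + 0*21 = -1 + 0 = -1)
39*((-8 + 23) + j) = 39*((-8 + 23) - 1) = 39*(15 - 1) = 39*14 = 546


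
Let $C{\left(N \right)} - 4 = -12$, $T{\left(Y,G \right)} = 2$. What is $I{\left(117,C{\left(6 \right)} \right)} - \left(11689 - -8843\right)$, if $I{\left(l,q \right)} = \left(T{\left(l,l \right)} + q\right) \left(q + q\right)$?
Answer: $-20436$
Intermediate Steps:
$C{\left(N \right)} = -8$ ($C{\left(N \right)} = 4 - 12 = -8$)
$I{\left(l,q \right)} = 2 q \left(2 + q\right)$ ($I{\left(l,q \right)} = \left(2 + q\right) \left(q + q\right) = \left(2 + q\right) 2 q = 2 q \left(2 + q\right)$)
$I{\left(117,C{\left(6 \right)} \right)} - \left(11689 - -8843\right) = 2 \left(-8\right) \left(2 - 8\right) - \left(11689 - -8843\right) = 2 \left(-8\right) \left(-6\right) - \left(11689 + 8843\right) = 96 - 20532 = -20436$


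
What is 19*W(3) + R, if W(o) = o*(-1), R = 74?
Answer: 17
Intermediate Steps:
W(o) = -o
19*W(3) + R = 19*(-1*3) + 74 = 19*(-3) + 74 = -57 + 74 = 17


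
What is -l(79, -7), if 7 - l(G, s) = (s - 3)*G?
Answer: -797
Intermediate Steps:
l(G, s) = 7 - G*(-3 + s) (l(G, s) = 7 - (s - 3)*G = 7 - (-3 + s)*G = 7 - G*(-3 + s))
-l(79, -7) = -(7 + 3*79 - 1*79*(-7)) = -(7 + 237 + 553) = -1*797 = -797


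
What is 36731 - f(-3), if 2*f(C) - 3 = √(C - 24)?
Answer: 73459/2 - 3*I*√3/2 ≈ 36730.0 - 2.5981*I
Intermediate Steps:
f(C) = 3/2 + √(-24 + C)/2 (f(C) = 3/2 + √(C - 24)/2 = 3/2 + √(-24 + C)/2)
36731 - f(-3) = 36731 - (3/2 + √(-24 - 3)/2) = 36731 - (3/2 + √(-27)/2) = 36731 - (3/2 + (3*I*√3)/2) = 36731 - (3/2 + 3*I*√3/2) = 36731 + (-3/2 - 3*I*√3/2) = 73459/2 - 3*I*√3/2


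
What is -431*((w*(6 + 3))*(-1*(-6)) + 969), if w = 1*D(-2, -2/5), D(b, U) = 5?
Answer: -534009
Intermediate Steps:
w = 5 (w = 1*5 = 5)
-431*((w*(6 + 3))*(-1*(-6)) + 969) = -431*((5*(6 + 3))*(-1*(-6)) + 969) = -431*((5*9)*6 + 969) = -431*(45*6 + 969) = -431*(270 + 969) = -431*1239 = -534009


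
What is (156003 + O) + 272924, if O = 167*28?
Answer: 433603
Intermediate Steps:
O = 4676
(156003 + O) + 272924 = (156003 + 4676) + 272924 = 160679 + 272924 = 433603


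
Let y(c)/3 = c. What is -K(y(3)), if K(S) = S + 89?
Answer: -98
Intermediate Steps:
y(c) = 3*c
K(S) = 89 + S
-K(y(3)) = -(89 + 3*3) = -(89 + 9) = -1*98 = -98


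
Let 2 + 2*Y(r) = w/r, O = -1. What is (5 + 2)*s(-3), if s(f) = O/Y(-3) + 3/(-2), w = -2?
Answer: 0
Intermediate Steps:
Y(r) = -1 - 1/r (Y(r) = -1 + (-2/r)/2 = -1 - 1/r)
s(f) = 0 (s(f) = -1/((-1 - 1*(-3))/(-3)) + 3/(-2) = -1/((-(-1 + 3)/3)) + 3*(-½) = -1/((-⅓*2)) - 3/2 = -1/(-⅔) - 3/2 = -1*(-3/2) - 3/2 = 3/2 - 3/2 = 0)
(5 + 2)*s(-3) = (5 + 2)*0 = 7*0 = 0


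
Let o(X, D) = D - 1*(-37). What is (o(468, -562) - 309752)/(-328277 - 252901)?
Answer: 310277/581178 ≈ 0.53388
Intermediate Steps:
o(X, D) = 37 + D (o(X, D) = D + 37 = 37 + D)
(o(468, -562) - 309752)/(-328277 - 252901) = ((37 - 562) - 309752)/(-328277 - 252901) = (-525 - 309752)/(-581178) = -310277*(-1/581178) = 310277/581178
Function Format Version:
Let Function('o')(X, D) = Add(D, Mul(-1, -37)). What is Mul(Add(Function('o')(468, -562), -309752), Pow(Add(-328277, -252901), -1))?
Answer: Rational(310277, 581178) ≈ 0.53388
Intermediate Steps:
Function('o')(X, D) = Add(37, D) (Function('o')(X, D) = Add(D, 37) = Add(37, D))
Mul(Add(Function('o')(468, -562), -309752), Pow(Add(-328277, -252901), -1)) = Mul(Add(Add(37, -562), -309752), Pow(Add(-328277, -252901), -1)) = Mul(Add(-525, -309752), Pow(-581178, -1)) = Mul(-310277, Rational(-1, 581178)) = Rational(310277, 581178)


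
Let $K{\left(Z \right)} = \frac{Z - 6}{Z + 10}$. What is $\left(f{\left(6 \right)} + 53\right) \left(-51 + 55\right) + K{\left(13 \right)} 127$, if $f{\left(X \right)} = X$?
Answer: $\frac{6317}{23} \approx 274.65$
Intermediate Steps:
$K{\left(Z \right)} = \frac{-6 + Z}{10 + Z}$ ($K{\left(Z \right)} = \frac{Z - 6}{10 + Z} = \frac{-6 + Z}{10 + Z}$)
$\left(f{\left(6 \right)} + 53\right) \left(-51 + 55\right) + K{\left(13 \right)} 127 = \left(6 + 53\right) \left(-51 + 55\right) + \frac{-6 + 13}{10 + 13} \cdot 127 = 59 \cdot 4 + \frac{1}{23} \cdot 7 \cdot 127 = 236 + \frac{1}{23} \cdot 7 \cdot 127 = 236 + \frac{7}{23} \cdot 127 = 236 + \frac{889}{23} = \frac{6317}{23}$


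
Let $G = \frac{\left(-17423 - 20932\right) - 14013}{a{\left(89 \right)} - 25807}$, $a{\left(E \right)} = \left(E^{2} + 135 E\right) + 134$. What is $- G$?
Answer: $- \frac{52368}{5737} \approx -9.1281$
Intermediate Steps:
$a{\left(E \right)} = 134 + E^{2} + 135 E$
$G = \frac{52368}{5737}$ ($G = \frac{\left(-17423 - 20932\right) - 14013}{\left(134 + 89^{2} + 135 \cdot 89\right) - 25807} = \frac{\left(-17423 - 20932\right) - 14013}{\left(134 + 7921 + 12015\right) - 25807} = \frac{-38355 - 14013}{20070 - 25807} = - \frac{52368}{-5737} = \left(-52368\right) \left(- \frac{1}{5737}\right) = \frac{52368}{5737} \approx 9.1281$)
$- G = \left(-1\right) \frac{52368}{5737} = - \frac{52368}{5737}$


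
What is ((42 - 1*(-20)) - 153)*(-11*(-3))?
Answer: -3003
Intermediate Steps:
((42 - 1*(-20)) - 153)*(-11*(-3)) = ((42 + 20) - 153)*(-1*(-33)) = (62 - 153)*33 = -91*33 = -3003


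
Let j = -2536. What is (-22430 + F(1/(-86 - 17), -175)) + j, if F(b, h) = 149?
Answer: -24817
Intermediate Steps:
(-22430 + F(1/(-86 - 17), -175)) + j = (-22430 + 149) - 2536 = -22281 - 2536 = -24817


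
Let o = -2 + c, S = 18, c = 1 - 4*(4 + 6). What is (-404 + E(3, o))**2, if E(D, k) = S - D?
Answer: 151321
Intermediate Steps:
c = -39 (c = 1 - 4*10 = 1 - 40 = -39)
o = -41 (o = -2 - 39 = -41)
E(D, k) = 18 - D
(-404 + E(3, o))**2 = (-404 + (18 - 1*3))**2 = (-404 + (18 - 3))**2 = (-404 + 15)**2 = (-389)**2 = 151321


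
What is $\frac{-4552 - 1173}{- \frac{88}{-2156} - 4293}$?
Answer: $\frac{56105}{42071} \approx 1.3336$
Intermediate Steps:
$\frac{-4552 - 1173}{- \frac{88}{-2156} - 4293} = - \frac{5725}{\left(-88\right) \left(- \frac{1}{2156}\right) - 4293} = - \frac{5725}{\frac{2}{49} - 4293} = - \frac{5725}{- \frac{210355}{49}} = \left(-5725\right) \left(- \frac{49}{210355}\right) = \frac{56105}{42071}$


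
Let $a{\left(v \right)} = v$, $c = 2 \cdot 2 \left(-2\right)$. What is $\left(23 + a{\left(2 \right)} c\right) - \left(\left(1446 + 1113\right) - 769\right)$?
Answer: $-1783$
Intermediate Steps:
$c = -8$ ($c = 4 \left(-2\right) = -8$)
$\left(23 + a{\left(2 \right)} c\right) - \left(\left(1446 + 1113\right) - 769\right) = \left(23 + 2 \left(-8\right)\right) - \left(\left(1446 + 1113\right) - 769\right) = \left(23 - 16\right) - \left(2559 - 769\right) = 7 - 1790 = -1783$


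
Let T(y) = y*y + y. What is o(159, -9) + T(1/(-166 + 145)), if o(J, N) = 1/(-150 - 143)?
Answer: -6301/129213 ≈ -0.048764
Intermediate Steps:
o(J, N) = -1/293 (o(J, N) = 1/(-293) = -1/293)
T(y) = y + y² (T(y) = y² + y = y + y²)
o(159, -9) + T(1/(-166 + 145)) = -1/293 + (1 + 1/(-166 + 145))/(-166 + 145) = -1/293 + (1 + 1/(-21))/(-21) = -1/293 - (1 - 1/21)/21 = -1/293 - 1/21*20/21 = -1/293 - 20/441 = -6301/129213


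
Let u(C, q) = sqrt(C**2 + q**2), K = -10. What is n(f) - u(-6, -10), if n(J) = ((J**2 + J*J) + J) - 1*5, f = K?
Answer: 185 - 2*sqrt(34) ≈ 173.34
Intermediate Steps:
f = -10
n(J) = -5 + J + 2*J**2 (n(J) = ((J**2 + J**2) + J) - 5 = (2*J**2 + J) - 5 = (J + 2*J**2) - 5 = -5 + J + 2*J**2)
n(f) - u(-6, -10) = (-5 - 10 + 2*(-10)**2) - sqrt((-6)**2 + (-10)**2) = (-5 - 10 + 2*100) - sqrt(36 + 100) = (-5 - 10 + 200) - sqrt(136) = 185 - 2*sqrt(34)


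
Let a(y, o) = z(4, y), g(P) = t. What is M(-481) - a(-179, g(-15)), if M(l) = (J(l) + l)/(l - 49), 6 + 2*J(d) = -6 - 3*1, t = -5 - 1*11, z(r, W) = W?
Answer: 190717/1060 ≈ 179.92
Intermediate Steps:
t = -16 (t = -5 - 11 = -16)
J(d) = -15/2 (J(d) = -3 + (-6 - 3*1)/2 = -3 + (-6 - 3)/2 = -3 + (1/2)*(-9) = -3 - 9/2 = -15/2)
g(P) = -16
a(y, o) = y
M(l) = (-15/2 + l)/(-49 + l) (M(l) = (-15/2 + l)/(l - 49) = (-15/2 + l)/(-49 + l))
M(-481) - a(-179, g(-15)) = (-15/2 - 481)/(-49 - 481) - 1*(-179) = -977/2/(-530) + 179 = -1/530*(-977/2) + 179 = 977/1060 + 179 = 190717/1060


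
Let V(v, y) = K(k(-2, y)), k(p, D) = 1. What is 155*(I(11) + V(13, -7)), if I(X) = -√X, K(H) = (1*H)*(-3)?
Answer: -465 - 155*√11 ≈ -979.08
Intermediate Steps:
K(H) = -3*H (K(H) = H*(-3) = -3*H)
V(v, y) = -3 (V(v, y) = -3*1 = -3)
155*(I(11) + V(13, -7)) = 155*(-√11 - 3) = 155*(-3 - √11) = -465 - 155*√11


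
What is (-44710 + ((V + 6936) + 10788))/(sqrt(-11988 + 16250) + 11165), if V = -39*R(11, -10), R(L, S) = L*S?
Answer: -253400840/124652963 + 22696*sqrt(4262)/124652963 ≈ -2.0210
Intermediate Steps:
V = 4290 (V = -429*(-10) = -39*(-110) = 4290)
(-44710 + ((V + 6936) + 10788))/(sqrt(-11988 + 16250) + 11165) = (-44710 + ((4290 + 6936) + 10788))/(sqrt(-11988 + 16250) + 11165) = (-44710 + (11226 + 10788))/(sqrt(4262) + 11165) = (-44710 + 22014)/(11165 + sqrt(4262)) = -22696/(11165 + sqrt(4262))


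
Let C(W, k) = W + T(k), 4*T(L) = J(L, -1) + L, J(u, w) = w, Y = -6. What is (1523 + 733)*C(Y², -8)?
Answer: 76140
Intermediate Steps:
T(L) = -¼ + L/4 (T(L) = (-1 + L)/4 = -¼ + L/4)
C(W, k) = -¼ + W + k/4 (C(W, k) = W + (-¼ + k/4) = -¼ + W + k/4)
(1523 + 733)*C(Y², -8) = (1523 + 733)*(-¼ + (-6)² + (¼)*(-8)) = 2256*(-¼ + 36 - 2) = 2256*(135/4) = 76140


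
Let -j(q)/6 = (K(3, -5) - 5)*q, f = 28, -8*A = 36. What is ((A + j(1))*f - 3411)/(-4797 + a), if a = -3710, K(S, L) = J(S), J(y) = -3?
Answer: 2193/8507 ≈ 0.25779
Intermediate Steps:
K(S, L) = -3
A = -9/2 (A = -⅛*36 = -9/2 ≈ -4.5000)
j(q) = 48*q (j(q) = -6*(-3 - 5)*q = -(-48)*q = 48*q)
((A + j(1))*f - 3411)/(-4797 + a) = ((-9/2 + 48*1)*28 - 3411)/(-4797 - 3710) = ((-9/2 + 48)*28 - 3411)/(-8507) = ((87/2)*28 - 3411)*(-1/8507) = (1218 - 3411)*(-1/8507) = -2193*(-1/8507) = 2193/8507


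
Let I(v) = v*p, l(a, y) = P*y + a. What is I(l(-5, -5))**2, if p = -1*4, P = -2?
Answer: 400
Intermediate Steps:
p = -4
l(a, y) = a - 2*y (l(a, y) = -2*y + a = a - 2*y)
I(v) = -4*v (I(v) = v*(-4) = -4*v)
I(l(-5, -5))**2 = (-4*(-5 - 2*(-5)))**2 = (-4*(-5 + 10))**2 = (-4*5)**2 = (-20)**2 = 400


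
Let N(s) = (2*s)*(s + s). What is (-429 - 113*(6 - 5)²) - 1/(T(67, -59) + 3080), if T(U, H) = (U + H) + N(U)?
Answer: -11405849/21044 ≈ -542.00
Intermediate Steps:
N(s) = 4*s² (N(s) = (2*s)*(2*s) = 4*s²)
T(U, H) = H + U + 4*U² (T(U, H) = (U + H) + 4*U² = (H + U) + 4*U² = H + U + 4*U²)
(-429 - 113*(6 - 5)²) - 1/(T(67, -59) + 3080) = (-429 - 113*(6 - 5)²) - 1/((-59 + 67 + 4*67²) + 3080) = (-429 - 113*1²) - 1/((-59 + 67 + 4*4489) + 3080) = (-429 - 113) - 1/((-59 + 67 + 17956) + 3080) = (-429 - 1*113) - 1/(17964 + 3080) = (-429 - 113) - 1/21044 = -542 - 1*1/21044 = -542 - 1/21044 = -11405849/21044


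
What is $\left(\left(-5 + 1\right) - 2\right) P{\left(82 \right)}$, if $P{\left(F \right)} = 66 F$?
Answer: $-32472$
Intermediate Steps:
$\left(\left(-5 + 1\right) - 2\right) P{\left(82 \right)} = \left(\left(-5 + 1\right) - 2\right) 66 \cdot 82 = \left(-4 - 2\right) 5412 = \left(-6\right) 5412 = -32472$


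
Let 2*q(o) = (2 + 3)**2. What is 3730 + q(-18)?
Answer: 7485/2 ≈ 3742.5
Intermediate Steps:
q(o) = 25/2 (q(o) = (2 + 3)**2/2 = (1/2)*5**2 = (1/2)*25 = 25/2)
3730 + q(-18) = 3730 + 25/2 = 7485/2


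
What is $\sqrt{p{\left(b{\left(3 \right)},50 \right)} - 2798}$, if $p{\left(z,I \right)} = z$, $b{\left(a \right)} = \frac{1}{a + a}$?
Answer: $\frac{i \sqrt{100722}}{6} \approx 52.895 i$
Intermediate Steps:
$b{\left(a \right)} = \frac{1}{2 a}$
$\sqrt{p{\left(b{\left(3 \right)},50 \right)} - 2798} = \sqrt{\frac{1}{2 \cdot 3} - 2798} = \sqrt{\frac{1}{2} \cdot \frac{1}{3} - 2798} = \sqrt{\frac{1}{6} - 2798} = \sqrt{- \frac{16787}{6}} = \frac{i \sqrt{100722}}{6}$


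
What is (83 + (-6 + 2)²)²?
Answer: 9801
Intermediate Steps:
(83 + (-6 + 2)²)² = (83 + (-4)²)² = (83 + 16)² = 99² = 9801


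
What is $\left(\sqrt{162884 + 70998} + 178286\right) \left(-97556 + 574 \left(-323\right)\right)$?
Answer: $-50447449988 - 282958 \sqrt{233882} \approx -5.0584 \cdot 10^{10}$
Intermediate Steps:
$\left(\sqrt{162884 + 70998} + 178286\right) \left(-97556 + 574 \left(-323\right)\right) = \left(\sqrt{233882} + 178286\right) \left(-97556 - 185402\right) = \left(178286 + \sqrt{233882}\right) \left(-282958\right) = -50447449988 - 282958 \sqrt{233882}$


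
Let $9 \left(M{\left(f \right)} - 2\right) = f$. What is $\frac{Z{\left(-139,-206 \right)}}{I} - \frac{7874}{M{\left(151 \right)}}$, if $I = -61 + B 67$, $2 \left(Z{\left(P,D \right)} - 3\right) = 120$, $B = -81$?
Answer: $- \frac{55560465}{132496} \approx -419.34$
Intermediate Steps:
$M{\left(f \right)} = 2 + \frac{f}{9}$
$Z{\left(P,D \right)} = 63$ ($Z{\left(P,D \right)} = 3 + \frac{1}{2} \cdot 120 = 3 + 60 = 63$)
$I = -5488$ ($I = -61 - 5427 = -5488$)
$\frac{Z{\left(-139,-206 \right)}}{I} - \frac{7874}{M{\left(151 \right)}} = \frac{63}{-5488} - \frac{7874}{2 + \frac{1}{9} \cdot 151} = 63 \left(- \frac{1}{5488}\right) - \frac{7874}{2 + \frac{151}{9}} = - \frac{9}{784} - \frac{7874}{\frac{169}{9}} = - \frac{9}{784} - \frac{70866}{169} = - \frac{55560465}{132496}$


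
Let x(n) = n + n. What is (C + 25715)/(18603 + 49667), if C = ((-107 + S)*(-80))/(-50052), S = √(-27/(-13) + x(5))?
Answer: 64353931/170852502 + 2*√2041/1110541263 ≈ 0.37666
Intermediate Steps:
x(n) = 2*n
S = √2041/13 (S = √(-27/(-13) + 2*5) = √(-27*(-1/13) + 10) = √(27/13 + 10) = √(157/13) = √2041/13 ≈ 3.4752)
C = -2140/12513 + 20*√2041/162669 (C = ((-107 + √2041/13)*(-80))/(-50052) = (8560 - 80*√2041/13)*(-1/50052) = -2140/12513 + 20*√2041/162669 ≈ -0.16547)
(C + 25715)/(18603 + 49667) = ((-2140/12513 + 20*√2041/162669) + 25715)/(18603 + 49667) = (321769655/12513 + 20*√2041/162669)/68270 = (321769655/12513 + 20*√2041/162669)*(1/68270) = 64353931/170852502 + 2*√2041/1110541263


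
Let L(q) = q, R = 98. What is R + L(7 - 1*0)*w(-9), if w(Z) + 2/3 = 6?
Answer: 406/3 ≈ 135.33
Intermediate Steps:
w(Z) = 16/3 (w(Z) = -⅔ + 6 = 16/3)
R + L(7 - 1*0)*w(-9) = 98 + (7 - 1*0)*(16/3) = 98 + (7 + 0)*(16/3) = 98 + 7*(16/3) = 98 + 112/3 = 406/3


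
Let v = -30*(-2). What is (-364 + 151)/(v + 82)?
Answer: -3/2 ≈ -1.5000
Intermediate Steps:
v = 60
(-364 + 151)/(v + 82) = (-364 + 151)/(60 + 82) = -213/142 = -213*1/142 = -3/2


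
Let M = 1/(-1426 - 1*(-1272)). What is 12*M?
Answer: -6/77 ≈ -0.077922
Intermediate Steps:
M = -1/154 (M = 1/(-1426 + 1272) = 1/(-154) = -1/154 ≈ -0.0064935)
12*M = 12*(-1/154) = -6/77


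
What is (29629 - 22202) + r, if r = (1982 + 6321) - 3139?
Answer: 12591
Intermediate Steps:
r = 5164 (r = 8303 - 3139 = 5164)
(29629 - 22202) + r = (29629 - 22202) + 5164 = 7427 + 5164 = 12591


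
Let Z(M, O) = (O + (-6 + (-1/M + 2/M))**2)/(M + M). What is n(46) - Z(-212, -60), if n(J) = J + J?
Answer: 1752099441/19056256 ≈ 91.943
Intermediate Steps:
Z(M, O) = (O + (-6 + 1/M)**2)/(2*M) (Z(M, O) = (O + (-6 + 1/M)**2)/((2*M)) = (O + (-6 + 1/M)**2)*(1/(2*M)) = (O + (-6 + 1/M)**2)/(2*M))
n(J) = 2*J
n(46) - Z(-212, -60) = 2*46 - ((-1 + 6*(-212))**2 - 60*(-212)**2)/(2*(-212)**3) = 92 - (-1)*((-1 - 1272)**2 - 60*44944)/(2*9528128) = 92 - (-1)*((-1273)**2 - 2696640)/(2*9528128) = 92 - (-1)*(1620529 - 2696640)/(2*9528128) = 92 - (-1)*(-1076111)/(2*9528128) = 92 - 1*1076111/19056256 = 92 - 1076111/19056256 = 1752099441/19056256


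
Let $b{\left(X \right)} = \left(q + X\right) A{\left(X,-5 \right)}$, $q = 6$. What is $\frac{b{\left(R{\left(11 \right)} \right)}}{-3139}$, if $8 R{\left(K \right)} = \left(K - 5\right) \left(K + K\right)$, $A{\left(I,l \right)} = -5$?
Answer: $\frac{225}{6278} \approx 0.035839$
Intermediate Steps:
$R{\left(K \right)} = \frac{K \left(-5 + K\right)}{4}$ ($R{\left(K \right)} = \frac{\left(K - 5\right) \left(K + K\right)}{8} = \frac{\left(-5 + K\right) 2 K}{8} = \frac{2 K \left(-5 + K\right)}{8} = \frac{K \left(-5 + K\right)}{4}$)
$b{\left(X \right)} = -30 - 5 X$ ($b{\left(X \right)} = \left(6 + X\right) \left(-5\right) = -30 - 5 X$)
$\frac{b{\left(R{\left(11 \right)} \right)}}{-3139} = \frac{-30 - 5 \cdot \frac{1}{4} \cdot 11 \left(-5 + 11\right)}{-3139} = \left(-30 - 5 \cdot \frac{1}{4} \cdot 11 \cdot 6\right) \left(- \frac{1}{3139}\right) = \left(-30 - \frac{165}{2}\right) \left(- \frac{1}{3139}\right) = \left(- \frac{225}{2}\right) \left(- \frac{1}{3139}\right) = \frac{225}{6278}$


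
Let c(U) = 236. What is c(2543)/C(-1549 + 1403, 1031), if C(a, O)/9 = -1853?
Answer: -236/16677 ≈ -0.014151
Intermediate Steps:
C(a, O) = -16677 (C(a, O) = 9*(-1853) = -16677)
c(2543)/C(-1549 + 1403, 1031) = 236/(-16677) = 236*(-1/16677) = -236/16677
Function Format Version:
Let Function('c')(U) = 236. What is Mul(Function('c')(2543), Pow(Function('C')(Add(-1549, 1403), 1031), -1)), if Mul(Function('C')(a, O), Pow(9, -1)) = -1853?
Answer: Rational(-236, 16677) ≈ -0.014151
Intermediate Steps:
Function('C')(a, O) = -16677 (Function('C')(a, O) = Mul(9, -1853) = -16677)
Mul(Function('c')(2543), Pow(Function('C')(Add(-1549, 1403), 1031), -1)) = Mul(236, Pow(-16677, -1)) = Mul(236, Rational(-1, 16677)) = Rational(-236, 16677)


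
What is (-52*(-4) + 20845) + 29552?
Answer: 50605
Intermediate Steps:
(-52*(-4) + 20845) + 29552 = (208 + 20845) + 29552 = 21053 + 29552 = 50605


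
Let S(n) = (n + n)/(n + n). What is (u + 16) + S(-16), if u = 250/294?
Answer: 2624/147 ≈ 17.850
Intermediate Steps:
u = 125/147 (u = 250*(1/294) = 125/147 ≈ 0.85034)
S(n) = 1 (S(n) = (2*n)/((2*n)) = (2*n)*(1/(2*n)) = 1)
(u + 16) + S(-16) = (125/147 + 16) + 1 = 2477/147 + 1 = 2624/147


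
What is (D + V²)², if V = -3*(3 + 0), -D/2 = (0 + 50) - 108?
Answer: 38809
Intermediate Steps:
D = 116 (D = -2*((0 + 50) - 108) = -2*(50 - 108) = -2*(-58) = 116)
V = -9 (V = -3*3 = -9)
(D + V²)² = (116 + (-9)²)² = (116 + 81)² = 197² = 38809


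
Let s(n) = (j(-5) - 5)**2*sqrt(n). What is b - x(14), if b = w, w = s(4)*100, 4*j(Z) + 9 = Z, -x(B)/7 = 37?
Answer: 14709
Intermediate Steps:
x(B) = -259 (x(B) = -7*37 = -259)
j(Z) = -9/4 + Z/4
s(n) = 289*sqrt(n)/4 (s(n) = ((-9/4 + (1/4)*(-5)) - 5)**2*sqrt(n) = ((-9/4 - 5/4) - 5)**2*sqrt(n) = (-7/2 - 5)**2*sqrt(n) = (-17/2)**2*sqrt(n) = 289*sqrt(n)/4)
w = 14450 (w = (289*sqrt(4)/4)*100 = ((289/4)*2)*100 = (289/2)*100 = 14450)
b = 14450
b - x(14) = 14450 - 1*(-259) = 14450 + 259 = 14709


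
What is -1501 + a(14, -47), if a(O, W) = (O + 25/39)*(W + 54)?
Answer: -54542/39 ≈ -1398.5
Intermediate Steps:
a(O, W) = (54 + W)*(25/39 + O) (a(O, W) = (O + 25*(1/39))*(54 + W) = (O + 25/39)*(54 + W) = (25/39 + O)*(54 + W) = (54 + W)*(25/39 + O))
-1501 + a(14, -47) = -1501 + (450/13 + 54*14 + (25/39)*(-47) + 14*(-47)) = -1501 + (450/13 + 756 - 1175/39 - 658) = -1501 + 3997/39 = -54542/39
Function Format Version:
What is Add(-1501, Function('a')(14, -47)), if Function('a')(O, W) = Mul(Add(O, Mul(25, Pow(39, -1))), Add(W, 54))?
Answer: Rational(-54542, 39) ≈ -1398.5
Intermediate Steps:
Function('a')(O, W) = Mul(Add(54, W), Add(Rational(25, 39), O)) (Function('a')(O, W) = Mul(Add(O, Mul(25, Rational(1, 39))), Add(54, W)) = Mul(Add(O, Rational(25, 39)), Add(54, W)) = Mul(Add(Rational(25, 39), O), Add(54, W)) = Mul(Add(54, W), Add(Rational(25, 39), O)))
Add(-1501, Function('a')(14, -47)) = Add(-1501, Add(Rational(450, 13), Mul(54, 14), Mul(Rational(25, 39), -47), Mul(14, -47))) = Add(-1501, Add(Rational(450, 13), 756, Rational(-1175, 39), -658)) = Add(-1501, Rational(3997, 39)) = Rational(-54542, 39)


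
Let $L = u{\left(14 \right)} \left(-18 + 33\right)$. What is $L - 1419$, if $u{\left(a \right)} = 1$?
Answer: $-1404$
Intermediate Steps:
$L = 15$ ($L = 1 \left(-18 + 33\right) = 1 \cdot 15 = 15$)
$L - 1419 = 15 - 1419 = -1404$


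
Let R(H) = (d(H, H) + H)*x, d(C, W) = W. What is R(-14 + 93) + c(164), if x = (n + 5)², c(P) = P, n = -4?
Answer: 322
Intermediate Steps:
x = 1 (x = (-4 + 5)² = 1² = 1)
R(H) = 2*H (R(H) = (H + H)*1 = (2*H)*1 = 2*H)
R(-14 + 93) + c(164) = 2*(-14 + 93) + 164 = 2*79 + 164 = 158 + 164 = 322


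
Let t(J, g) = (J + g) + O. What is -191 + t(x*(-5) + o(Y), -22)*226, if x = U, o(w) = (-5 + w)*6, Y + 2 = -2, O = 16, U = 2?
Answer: -16011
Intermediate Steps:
Y = -4 (Y = -2 - 2 = -4)
o(w) = -30 + 6*w
x = 2
t(J, g) = 16 + J + g (t(J, g) = (J + g) + 16 = 16 + J + g)
-191 + t(x*(-5) + o(Y), -22)*226 = -191 + (16 + (2*(-5) + (-30 + 6*(-4))) - 22)*226 = -191 + (16 + (-10 + (-30 - 24)) - 22)*226 = -191 + (16 + (-10 - 54) - 22)*226 = -191 + (16 - 64 - 22)*226 = -191 - 70*226 = -191 - 15820 = -16011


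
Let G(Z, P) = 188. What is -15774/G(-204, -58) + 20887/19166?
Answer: -37299716/450401 ≈ -82.814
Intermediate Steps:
-15774/G(-204, -58) + 20887/19166 = -15774/188 + 20887/19166 = -15774*1/188 + 20887*(1/19166) = -7887/94 + 20887/19166 = -37299716/450401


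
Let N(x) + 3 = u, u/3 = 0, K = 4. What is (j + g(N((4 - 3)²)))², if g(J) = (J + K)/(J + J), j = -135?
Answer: 657721/36 ≈ 18270.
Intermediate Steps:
u = 0 (u = 3*0 = 0)
N(x) = -3 (N(x) = -3 + 0 = -3)
g(J) = (4 + J)/(2*J) (g(J) = (J + 4)/(J + J) = (4 + J)/((2*J)) = (4 + J)*(1/(2*J)) = (4 + J)/(2*J))
(j + g(N((4 - 3)²)))² = (-135 + (½)*(4 - 3)/(-3))² = (-135 + (½)*(-⅓)*1)² = (-135 - ⅙)² = (-811/6)² = 657721/36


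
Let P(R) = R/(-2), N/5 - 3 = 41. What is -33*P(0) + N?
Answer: 220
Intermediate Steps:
N = 220 (N = 15 + 5*41 = 15 + 205 = 220)
P(R) = -R/2 (P(R) = R*(-½) = -R/2)
-33*P(0) + N = -(-33)*0/2 + 220 = -33*0 + 220 = 0 + 220 = 220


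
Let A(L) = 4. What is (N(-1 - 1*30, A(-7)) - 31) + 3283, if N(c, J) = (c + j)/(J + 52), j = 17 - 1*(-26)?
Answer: 45531/14 ≈ 3252.2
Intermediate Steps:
j = 43 (j = 17 + 26 = 43)
N(c, J) = (43 + c)/(52 + J) (N(c, J) = (c + 43)/(J + 52) = (43 + c)/(52 + J))
(N(-1 - 1*30, A(-7)) - 31) + 3283 = ((43 + (-1 - 1*30))/(52 + 4) - 31) + 3283 = ((43 + (-1 - 30))/56 - 31) + 3283 = ((43 - 31)/56 - 31) + 3283 = ((1/56)*12 - 31) + 3283 = (3/14 - 31) + 3283 = -431/14 + 3283 = 45531/14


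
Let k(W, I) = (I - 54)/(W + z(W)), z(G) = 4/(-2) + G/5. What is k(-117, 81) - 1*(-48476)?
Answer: 34514777/712 ≈ 48476.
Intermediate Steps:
z(G) = -2 + G/5 (z(G) = 4*(-1/2) + G*(1/5) = -2 + G/5)
k(W, I) = (-54 + I)/(-2 + 6*W/5) (k(W, I) = (I - 54)/(W + (-2 + W/5)) = (-54 + I)/(-2 + 6*W/5))
k(-117, 81) - 1*(-48476) = 5*(-54 + 81)/(2*(-5 + 3*(-117))) - 1*(-48476) = (5/2)*27/(-5 - 351) + 48476 = (5/2)*27/(-356) + 48476 = (5/2)*(-1/356)*27 + 48476 = -135/712 + 48476 = 34514777/712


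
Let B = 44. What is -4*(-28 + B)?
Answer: -64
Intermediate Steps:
-4*(-28 + B) = -4*(-28 + 44) = -4*16 = -64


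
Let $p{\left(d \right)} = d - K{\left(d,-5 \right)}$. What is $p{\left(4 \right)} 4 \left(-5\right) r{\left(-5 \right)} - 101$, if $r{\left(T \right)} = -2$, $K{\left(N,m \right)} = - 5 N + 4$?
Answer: $699$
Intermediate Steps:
$K{\left(N,m \right)} = 4 - 5 N$
$p{\left(d \right)} = -4 + 6 d$ ($p{\left(d \right)} = d - \left(4 - 5 d\right) = d + \left(-4 + 5 d\right) = -4 + 6 d$)
$p{\left(4 \right)} 4 \left(-5\right) r{\left(-5 \right)} - 101 = \left(-4 + 6 \cdot 4\right) 4 \left(-5\right) \left(-2\right) - 101 = \left(-4 + 24\right) \left(\left(-20\right) \left(-2\right)\right) - 101 = 20 \cdot 40 - 101 = 800 - 101 = 699$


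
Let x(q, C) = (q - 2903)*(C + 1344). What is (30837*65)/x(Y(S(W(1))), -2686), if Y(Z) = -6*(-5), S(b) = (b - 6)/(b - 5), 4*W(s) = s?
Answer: 154185/296582 ≈ 0.51987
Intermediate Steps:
W(s) = s/4
S(b) = (-6 + b)/(-5 + b)
Y(Z) = 30
x(q, C) = (-2903 + q)*(1344 + C)
(30837*65)/x(Y(S(W(1))), -2686) = (30837*65)/(-3901632 - 2903*(-2686) + 1344*30 - 2686*30) = 2004405/(-3901632 + 7797458 + 40320 - 80580) = 2004405/3855566 = 2004405*(1/3855566) = 154185/296582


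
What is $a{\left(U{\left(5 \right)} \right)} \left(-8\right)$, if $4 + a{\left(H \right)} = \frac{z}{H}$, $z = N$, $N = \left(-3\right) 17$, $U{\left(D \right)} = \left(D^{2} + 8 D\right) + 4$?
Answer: $\frac{872}{23} \approx 37.913$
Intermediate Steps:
$U{\left(D \right)} = 4 + D^{2} + 8 D$
$N = -51$
$z = -51$
$a{\left(H \right)} = -4 - \frac{51}{H}$
$a{\left(U{\left(5 \right)} \right)} \left(-8\right) = \left(-4 - \frac{51}{4 + 5^{2} + 8 \cdot 5}\right) \left(-8\right) = \left(-4 - \frac{51}{4 + 25 + 40}\right) \left(-8\right) = \left(-4 - \frac{51}{69}\right) \left(-8\right) = \left(-4 - \frac{17}{23}\right) \left(-8\right) = \left(- \frac{109}{23}\right) \left(-8\right) = \frac{872}{23}$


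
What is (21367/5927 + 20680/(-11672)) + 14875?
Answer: 128647311533/8647493 ≈ 14877.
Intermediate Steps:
(21367/5927 + 20680/(-11672)) + 14875 = (21367*(1/5927) + 20680*(-1/11672)) + 14875 = (21367/5927 - 2585/1459) + 14875 = 15853158/8647493 + 14875 = 128647311533/8647493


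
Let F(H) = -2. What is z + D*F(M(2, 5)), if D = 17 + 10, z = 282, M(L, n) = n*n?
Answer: 228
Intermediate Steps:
M(L, n) = n**2
D = 27
z + D*F(M(2, 5)) = 282 + 27*(-2) = 282 - 54 = 228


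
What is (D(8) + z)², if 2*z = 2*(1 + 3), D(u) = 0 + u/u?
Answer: 25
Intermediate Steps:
D(u) = 1 (D(u) = 0 + 1 = 1)
z = 4 (z = (2*(1 + 3))/2 = (2*4)/2 = (½)*8 = 4)
(D(8) + z)² = (1 + 4)² = 5² = 25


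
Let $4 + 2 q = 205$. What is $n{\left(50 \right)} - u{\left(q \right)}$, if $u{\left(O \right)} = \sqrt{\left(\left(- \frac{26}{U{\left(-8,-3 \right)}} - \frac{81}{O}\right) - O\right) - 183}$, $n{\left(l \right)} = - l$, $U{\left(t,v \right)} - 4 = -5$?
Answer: $-50 - \frac{i \sqrt{4638142}}{134} \approx -50.0 - 16.072 i$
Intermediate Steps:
$q = \frac{201}{2}$ ($q = -2 + \frac{1}{2} \cdot 205 = -2 + \frac{205}{2} = \frac{201}{2} \approx 100.5$)
$U{\left(t,v \right)} = -1$ ($U{\left(t,v \right)} = 4 - 5 = -1$)
$u{\left(O \right)} = \sqrt{-157 - O - \frac{81}{O}}$ ($u{\left(O \right)} = \sqrt{\left(\left(- \frac{26}{-1} - \frac{81}{O}\right) - O\right) - 183} = \sqrt{\left(\left(\left(-26\right) \left(-1\right) - \frac{81}{O}\right) - O\right) - 183} = \sqrt{\left(\left(26 - \frac{81}{O}\right) - O\right) - 183} = \sqrt{\left(26 - O - \frac{81}{O}\right) - 183} = \sqrt{-157 - O - \frac{81}{O}}$)
$n{\left(50 \right)} - u{\left(q \right)} = \left(-1\right) 50 - \sqrt{-157 - \frac{201}{2} - \frac{81}{\frac{201}{2}}} = -50 - \sqrt{-157 - \frac{201}{2} - \frac{54}{67}} = -50 - \sqrt{- \frac{34613}{134}} = -50 - \frac{i \sqrt{4638142}}{134}$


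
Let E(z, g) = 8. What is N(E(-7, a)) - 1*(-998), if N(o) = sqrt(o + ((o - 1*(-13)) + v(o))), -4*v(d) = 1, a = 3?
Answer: 998 + sqrt(115)/2 ≈ 1003.4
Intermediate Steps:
v(d) = -1/4 (v(d) = -1/4*1 = -1/4)
N(o) = sqrt(51/4 + 2*o) (N(o) = sqrt(o + ((o - 1*(-13)) - 1/4)) = sqrt(o + ((o + 13) - 1/4)) = sqrt(o + ((13 + o) - 1/4)) = sqrt(o + (51/4 + o)) = sqrt(51/4 + 2*o))
N(E(-7, a)) - 1*(-998) = sqrt(51 + 8*8)/2 - 1*(-998) = sqrt(51 + 64)/2 + 998 = sqrt(115)/2 + 998 = 998 + sqrt(115)/2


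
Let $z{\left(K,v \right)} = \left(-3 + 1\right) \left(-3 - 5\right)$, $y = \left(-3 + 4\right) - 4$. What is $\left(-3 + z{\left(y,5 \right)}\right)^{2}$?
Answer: $169$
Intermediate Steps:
$y = -3$ ($y = 1 - 4 = -3$)
$z{\left(K,v \right)} = 16$ ($z{\left(K,v \right)} = \left(-2\right) \left(-8\right) = 16$)
$\left(-3 + z{\left(y,5 \right)}\right)^{2} = \left(-3 + 16\right)^{2} = 13^{2} = 169$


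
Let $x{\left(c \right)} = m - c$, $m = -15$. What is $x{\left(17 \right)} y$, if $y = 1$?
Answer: $-32$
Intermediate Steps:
$x{\left(c \right)} = -15 - c$
$x{\left(17 \right)} y = \left(-15 - 17\right) 1 = \left(-32\right) 1 = -32$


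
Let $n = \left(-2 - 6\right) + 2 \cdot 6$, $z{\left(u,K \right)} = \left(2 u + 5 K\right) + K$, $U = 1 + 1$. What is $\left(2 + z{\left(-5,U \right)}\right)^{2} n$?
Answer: $64$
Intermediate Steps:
$U = 2$
$z{\left(u,K \right)} = 2 u + 6 K$
$n = 4$ ($n = \left(-2 - 6\right) + 12 = -8 + 12 = 4$)
$\left(2 + z{\left(-5,U \right)}\right)^{2} n = \left(2 + \left(2 \left(-5\right) + 6 \cdot 2\right)\right)^{2} \cdot 4 = \left(2 + \left(-10 + 12\right)\right)^{2} \cdot 4 = \left(2 + 2\right)^{2} \cdot 4 = 4^{2} \cdot 4 = 16 \cdot 4 = 64$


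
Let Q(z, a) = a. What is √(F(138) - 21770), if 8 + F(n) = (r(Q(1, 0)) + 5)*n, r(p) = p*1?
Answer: 4*I*√1318 ≈ 145.22*I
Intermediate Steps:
r(p) = p
F(n) = -8 + 5*n (F(n) = -8 + (0 + 5)*n = -8 + 5*n)
√(F(138) - 21770) = √((-8 + 5*138) - 21770) = √((-8 + 690) - 21770) = √(682 - 21770) = √(-21088) = 4*I*√1318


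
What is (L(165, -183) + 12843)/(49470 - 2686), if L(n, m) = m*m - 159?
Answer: 46173/46784 ≈ 0.98694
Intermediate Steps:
L(n, m) = -159 + m² (L(n, m) = m² - 159 = -159 + m²)
(L(165, -183) + 12843)/(49470 - 2686) = ((-159 + (-183)²) + 12843)/(49470 - 2686) = ((-159 + 33489) + 12843)/46784 = (33330 + 12843)*(1/46784) = 46173*(1/46784) = 46173/46784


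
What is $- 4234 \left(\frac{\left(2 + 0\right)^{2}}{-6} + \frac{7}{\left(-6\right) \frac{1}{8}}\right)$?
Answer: $42340$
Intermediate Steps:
$- 4234 \left(\frac{\left(2 + 0\right)^{2}}{-6} + \frac{7}{\left(-6\right) \frac{1}{8}}\right) = - 4234 \left(2^{2} \left(- \frac{1}{6}\right) + \frac{7}{\left(-6\right) \frac{1}{8}}\right) = - 4234 \left(4 \left(- \frac{1}{6}\right) + \frac{7}{- \frac{3}{4}}\right) = - 4234 \left(- \frac{2}{3} + 7 \left(- \frac{4}{3}\right)\right) = - 4234 \left(- \frac{2}{3} - \frac{28}{3}\right) = \left(-4234\right) \left(-10\right) = 42340$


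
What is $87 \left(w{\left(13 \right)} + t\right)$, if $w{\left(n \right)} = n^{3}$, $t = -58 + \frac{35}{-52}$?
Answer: $\frac{9673791}{52} \approx 1.8603 \cdot 10^{5}$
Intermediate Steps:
$t = - \frac{3051}{52}$ ($t = -58 + 35 \left(- \frac{1}{52}\right) = -58 - \frac{35}{52} = - \frac{3051}{52} \approx -58.673$)
$87 \left(w{\left(13 \right)} + t\right) = 87 \left(13^{3} - \frac{3051}{52}\right) = 87 \left(2197 - \frac{3051}{52}\right) = 87 \cdot \frac{111193}{52} = \frac{9673791}{52}$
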